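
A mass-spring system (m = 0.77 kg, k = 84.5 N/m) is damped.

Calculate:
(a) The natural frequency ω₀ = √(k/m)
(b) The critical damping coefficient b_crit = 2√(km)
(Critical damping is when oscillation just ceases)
ω₀ = √(k/m) = √(84.5/0.77) = 10.48 rad/s
b_crit = 2√(km) = 2√(84.5×0.77) = 16.13 kg/s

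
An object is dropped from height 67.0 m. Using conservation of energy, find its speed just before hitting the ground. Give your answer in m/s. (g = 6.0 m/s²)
mgh = ½mv² → v = √(2gh) = √(2×6.0×67) = 28.35 m/s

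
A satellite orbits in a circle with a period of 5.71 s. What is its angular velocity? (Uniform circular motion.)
ω = 2π/T = 2π/5.71 = 1.1004 rad/s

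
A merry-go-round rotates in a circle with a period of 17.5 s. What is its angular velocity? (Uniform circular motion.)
ω = 2π/T = 2π/17.5 = 0.359 rad/s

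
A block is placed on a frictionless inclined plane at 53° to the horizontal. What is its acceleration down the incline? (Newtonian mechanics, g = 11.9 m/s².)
a = g sin(θ) = 11.9 × sin(53°) = 11.9 × 0.7986 = 9.5 m/s²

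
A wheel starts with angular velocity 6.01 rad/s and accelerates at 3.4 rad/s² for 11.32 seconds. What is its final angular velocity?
ω = ω₀ + αt = 6.01 + 3.4 × 11.32 = 44.5 rad/s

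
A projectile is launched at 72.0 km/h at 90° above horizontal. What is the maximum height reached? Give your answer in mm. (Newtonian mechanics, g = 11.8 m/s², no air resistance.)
H = v₀²sin²(θ)/(2g) (with unit conversion) = 16950.0 mm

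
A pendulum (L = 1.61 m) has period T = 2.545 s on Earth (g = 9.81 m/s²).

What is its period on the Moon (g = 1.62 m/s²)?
T = 2π√(L/g), so T_moon/T_earth = √(g_earth/g_moon)
T_moon = 2π√(1.61/1.62) = 6.264 s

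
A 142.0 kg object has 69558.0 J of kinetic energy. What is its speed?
KE = ½mv² → v = √(2KE/m) = √(2×69558.0/142.0) = 31.3 m/s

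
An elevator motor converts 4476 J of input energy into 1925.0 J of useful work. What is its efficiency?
η = W_out/W_in = 1925.0/4476 = 0.4301 = 43.01%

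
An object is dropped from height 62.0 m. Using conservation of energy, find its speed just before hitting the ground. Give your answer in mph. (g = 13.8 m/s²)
mgh = ½mv² → v = √(2gh) = √(2×13.8×62) = 41.37 m/s = 92.53 mph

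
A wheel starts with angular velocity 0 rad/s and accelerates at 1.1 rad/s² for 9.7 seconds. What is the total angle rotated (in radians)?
θ = ω₀t + ½αt² = 0×9.7 + ½×1.1×9.7² = 51.75 rad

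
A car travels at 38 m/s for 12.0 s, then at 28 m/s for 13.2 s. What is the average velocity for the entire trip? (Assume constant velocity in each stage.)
d₁ = v₁t₁ = 38 × 12.0 = 456 m
d₂ = v₂t₂ = 28 × 13.2 = 369.6 m
d_total = 825.6 m, t_total = 25.2 s
v_avg = d_total/t_total = 825.6/25.2 = 32.76 m/s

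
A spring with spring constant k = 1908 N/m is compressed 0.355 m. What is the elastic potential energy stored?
PE = ½kx² = ½×1908×0.355² = 120.2 J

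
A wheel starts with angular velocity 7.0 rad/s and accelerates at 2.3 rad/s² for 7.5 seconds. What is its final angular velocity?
ω = ω₀ + αt = 7.0 + 2.3 × 7.5 = 24.25 rad/s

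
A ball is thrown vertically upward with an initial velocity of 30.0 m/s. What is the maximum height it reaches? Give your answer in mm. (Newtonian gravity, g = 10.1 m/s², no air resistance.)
h_max = v₀²/(2g) (with unit conversion) = 44550.0 mm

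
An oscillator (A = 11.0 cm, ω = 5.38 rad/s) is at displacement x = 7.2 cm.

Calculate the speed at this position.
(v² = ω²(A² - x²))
v = ω√(A² − x²) = 5.38×√(0.11² − 0.072²) = 0.4474 m/s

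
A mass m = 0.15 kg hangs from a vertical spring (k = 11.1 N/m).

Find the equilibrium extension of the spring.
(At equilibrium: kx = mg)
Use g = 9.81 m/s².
x_eq = mg/k = 0.15×9.81/11.1 = 0.1326 m = 13.26 cm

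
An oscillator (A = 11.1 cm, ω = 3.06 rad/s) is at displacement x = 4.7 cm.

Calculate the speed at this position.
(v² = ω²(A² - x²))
v = ω√(A² − x²) = 3.06×√(0.111² − 0.047²) = 0.3077 m/s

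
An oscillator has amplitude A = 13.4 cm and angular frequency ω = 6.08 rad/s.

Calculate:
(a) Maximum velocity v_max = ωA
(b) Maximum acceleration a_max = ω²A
v_max = ωA = 6.08×0.134 = 0.8147 m/s
a_max = ω²A = 6.08²×0.134 = 4.953 m/s²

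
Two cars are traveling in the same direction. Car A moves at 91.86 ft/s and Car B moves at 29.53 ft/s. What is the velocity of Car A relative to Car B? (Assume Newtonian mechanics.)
v_rel = v_A - v_B = 91.86 - 29.53 = 62.33 ft/s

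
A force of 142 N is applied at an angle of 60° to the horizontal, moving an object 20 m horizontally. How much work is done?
W = Fd cosθ = 142×20×cos(60°) = 1420.0 J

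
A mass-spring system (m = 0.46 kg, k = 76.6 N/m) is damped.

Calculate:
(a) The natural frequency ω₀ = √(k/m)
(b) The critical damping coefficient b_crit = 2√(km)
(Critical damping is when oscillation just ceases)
ω₀ = √(k/m) = √(76.6/0.46) = 12.9 rad/s
b_crit = 2√(km) = 2√(76.6×0.46) = 11.87 kg/s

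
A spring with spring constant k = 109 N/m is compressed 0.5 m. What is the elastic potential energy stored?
PE = ½kx² = ½×109×0.5² = 13.62 J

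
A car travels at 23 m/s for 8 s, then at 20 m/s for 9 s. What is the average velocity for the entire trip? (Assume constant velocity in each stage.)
d₁ = v₁t₁ = 23 × 8 = 184 m
d₂ = v₂t₂ = 20 × 9 = 180 m
d_total = 364 m, t_total = 17 s
v_avg = d_total/t_total = 364/17 = 21.41 m/s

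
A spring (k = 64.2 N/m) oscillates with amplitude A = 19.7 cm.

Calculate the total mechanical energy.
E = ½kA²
E = ½kA² = ½×64.2×(0.197)² = 1.246 J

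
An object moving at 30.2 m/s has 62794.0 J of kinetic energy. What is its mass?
KE = ½mv² → m = 2KE/v² = 2×62794.0/30.2² = 137.7 kg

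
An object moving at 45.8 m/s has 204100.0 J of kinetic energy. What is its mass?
KE = ½mv² → m = 2KE/v² = 2×204100.0/45.8² = 194.6 kg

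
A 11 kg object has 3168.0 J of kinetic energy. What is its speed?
KE = ½mv² → v = √(2KE/m) = √(2×3168.0/11) = 24.0 m/s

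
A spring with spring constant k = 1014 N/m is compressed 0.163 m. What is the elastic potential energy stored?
PE = ½kx² = ½×1014×0.163² = 13.47 J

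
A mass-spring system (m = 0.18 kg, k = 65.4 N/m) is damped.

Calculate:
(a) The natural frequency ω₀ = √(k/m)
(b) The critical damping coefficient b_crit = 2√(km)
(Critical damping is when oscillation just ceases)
ω₀ = √(k/m) = √(65.4/0.18) = 19.06 rad/s
b_crit = 2√(km) = 2√(65.4×0.18) = 6.862 kg/s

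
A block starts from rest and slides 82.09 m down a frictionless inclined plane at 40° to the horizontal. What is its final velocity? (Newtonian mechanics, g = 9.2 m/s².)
a = g sin(θ) = 9.2 × sin(40°) = 5.91 m/s²
v = √(2ad) = √(2 × 5.91 × 82.09) = 31.16 m/s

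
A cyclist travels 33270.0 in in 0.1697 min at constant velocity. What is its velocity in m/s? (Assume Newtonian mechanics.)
v = d/t (with unit conversion) = 83.0 m/s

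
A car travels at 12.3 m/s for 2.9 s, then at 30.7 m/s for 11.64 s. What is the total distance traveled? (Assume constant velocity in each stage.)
d₁ = v₁t₁ = 12.3 × 2.9 = 35.67 m
d₂ = v₂t₂ = 30.7 × 11.64 = 357.348 m
d_total = 35.67 + 357.348 = 393.02 m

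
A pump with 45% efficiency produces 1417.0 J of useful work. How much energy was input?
W_in = W_out/η = 1417.0/0.45 = 3148.9 J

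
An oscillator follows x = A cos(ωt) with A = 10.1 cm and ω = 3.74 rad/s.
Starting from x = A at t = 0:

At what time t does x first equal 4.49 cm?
cos(ωt) = x/A = 4.49/10.1 = 0.4446
ωt = arccos(0.4446) = 1.11 rad
t = 1.11/3.74 = 0.2968 s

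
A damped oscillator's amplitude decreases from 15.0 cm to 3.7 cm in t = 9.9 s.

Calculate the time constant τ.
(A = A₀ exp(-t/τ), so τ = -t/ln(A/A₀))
A/A₀ = 3.7/15.0 = 0.2467; ln(A/A₀) = -1.4
τ = −t/ln(A/A₀) = −9.9/-1.4 = 7.073 s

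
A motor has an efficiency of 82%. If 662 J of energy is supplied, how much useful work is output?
W_out = η × W_in = 0.82 × 662 = 542.84 J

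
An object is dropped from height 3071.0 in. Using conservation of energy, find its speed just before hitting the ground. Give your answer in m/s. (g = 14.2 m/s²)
mgh = ½mv² → v = √(2gh) = √(2×14.2×78) = 47.07 m/s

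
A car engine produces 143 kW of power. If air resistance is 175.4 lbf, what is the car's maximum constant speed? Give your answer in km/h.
P = Fv → v = P/F = 143000 W / 780.2 N = 183.3 m/s = 659.8 km/h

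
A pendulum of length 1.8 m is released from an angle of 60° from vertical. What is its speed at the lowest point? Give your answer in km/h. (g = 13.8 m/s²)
h = L(1 − cosθ) = 1.8×(1 − cos60°) = 0.9 m
v = √(2gh) = √(2×13.8×0.9) = 4.984 m/s = 17.94 km/h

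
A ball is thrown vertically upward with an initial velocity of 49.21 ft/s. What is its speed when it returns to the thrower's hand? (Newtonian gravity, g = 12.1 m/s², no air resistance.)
By conservation of energy, the ball returns at the same speed = 49.21 ft/s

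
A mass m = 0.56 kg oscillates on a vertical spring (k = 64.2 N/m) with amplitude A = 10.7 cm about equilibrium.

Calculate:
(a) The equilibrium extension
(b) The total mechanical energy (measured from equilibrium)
x_eq = mg/k = 0.56×9.81/64.2 = 0.08557 m = 8.557 cm
E = ½kA² = ½×64.2×(0.107)² = 0.3675 J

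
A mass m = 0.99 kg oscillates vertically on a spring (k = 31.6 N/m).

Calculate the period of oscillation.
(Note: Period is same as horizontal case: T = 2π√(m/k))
T = 2π√(m/k) = 2π√(0.99/31.6) = 1.112 s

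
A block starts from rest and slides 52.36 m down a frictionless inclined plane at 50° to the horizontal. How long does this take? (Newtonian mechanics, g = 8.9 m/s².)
a = g sin(θ) = 8.9 × sin(50°) = 6.82 m/s²
t = √(2d/a) = √(2 × 52.36 / 6.82) = 3.92 s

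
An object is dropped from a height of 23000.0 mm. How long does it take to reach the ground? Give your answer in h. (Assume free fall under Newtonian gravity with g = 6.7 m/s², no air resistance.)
t = √(2h/g) (with unit conversion) = 0.0007278 h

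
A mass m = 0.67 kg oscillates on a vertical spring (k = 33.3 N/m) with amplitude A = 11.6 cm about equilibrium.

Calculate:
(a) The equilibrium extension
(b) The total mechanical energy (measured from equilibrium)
x_eq = mg/k = 0.67×9.81/33.3 = 0.1974 m = 19.74 cm
E = ½kA² = ½×33.3×(0.116)² = 0.224 J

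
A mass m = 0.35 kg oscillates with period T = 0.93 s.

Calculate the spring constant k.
T = 2π√(m/k) → k = m(2π/T)² = 0.35×(2π/0.93)² = 15.98 N/m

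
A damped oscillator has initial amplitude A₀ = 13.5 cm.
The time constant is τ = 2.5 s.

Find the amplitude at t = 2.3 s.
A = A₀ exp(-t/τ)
A = A₀ exp(−t/τ) = 13.5×exp(−2.3/2.5) = 5.38 cm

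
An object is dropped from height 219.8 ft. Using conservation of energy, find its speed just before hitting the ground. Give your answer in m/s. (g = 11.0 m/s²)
mgh = ½mv² → v = √(2gh) = √(2×11.0×67) = 38.39 m/s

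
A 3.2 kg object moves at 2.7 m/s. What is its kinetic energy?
KE = ½mv² = ½×3.2×2.7² = 11.664 J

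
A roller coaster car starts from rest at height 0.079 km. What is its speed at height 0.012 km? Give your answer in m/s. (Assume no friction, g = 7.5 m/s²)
mgh₁ = ½mv₂² + mgh₂ → v₂ = √(2g(h₁−h₂)) = √(2×7.5×(79−12)) = 31.7 m/s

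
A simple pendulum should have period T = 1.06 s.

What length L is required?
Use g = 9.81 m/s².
T = 2π√(L/g) → L = g(T/2π)² = 9.81×(1.06/2π)² = 0.2792 m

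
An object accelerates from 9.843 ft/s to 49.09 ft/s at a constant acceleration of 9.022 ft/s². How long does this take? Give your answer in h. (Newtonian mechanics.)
t = (v - v₀)/a (with unit conversion) = 0.001208 h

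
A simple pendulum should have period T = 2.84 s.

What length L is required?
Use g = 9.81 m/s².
T = 2π√(L/g) → L = g(T/2π)² = 9.81×(2.84/2π)² = 2.004 m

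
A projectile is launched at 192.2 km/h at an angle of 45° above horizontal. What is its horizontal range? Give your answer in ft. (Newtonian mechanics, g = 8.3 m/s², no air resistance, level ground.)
R = v₀² sin(2θ) / g (with unit conversion) = 1127.0 ft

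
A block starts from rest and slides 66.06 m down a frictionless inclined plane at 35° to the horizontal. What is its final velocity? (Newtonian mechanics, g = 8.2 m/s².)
a = g sin(θ) = 8.2 × sin(35°) = 4.7 m/s²
v = √(2ad) = √(2 × 4.7 × 66.06) = 24.93 m/s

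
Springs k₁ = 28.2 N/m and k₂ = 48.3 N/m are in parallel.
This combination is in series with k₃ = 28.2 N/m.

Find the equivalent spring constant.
k₁₂ = k₁ + k₂ = 76.5 N/m (parallel)
1/k_eq = 1/k₁₂ + 1/k₃ → k_eq = 20.6 N/m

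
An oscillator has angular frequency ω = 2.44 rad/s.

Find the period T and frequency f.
T = 2π/ω = 2π/2.44 = 2.575 s; f = ω/2π = 0.3883 Hz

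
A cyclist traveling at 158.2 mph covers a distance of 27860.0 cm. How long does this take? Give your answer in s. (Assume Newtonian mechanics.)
t = d/v (with unit conversion) = 3.939 s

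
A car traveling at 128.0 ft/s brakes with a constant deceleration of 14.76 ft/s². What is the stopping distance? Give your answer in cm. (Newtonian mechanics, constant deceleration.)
d = v₀² / (2a) (with unit conversion) = 16920.0 cm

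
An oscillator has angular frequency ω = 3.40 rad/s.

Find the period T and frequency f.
T = 2π/ω = 2π/3.4 = 1.848 s; f = ω/2π = 0.5411 Hz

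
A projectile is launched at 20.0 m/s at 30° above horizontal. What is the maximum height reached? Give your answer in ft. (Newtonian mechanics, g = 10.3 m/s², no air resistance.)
H = v₀²sin²(θ)/(2g) (with unit conversion) = 15.93 ft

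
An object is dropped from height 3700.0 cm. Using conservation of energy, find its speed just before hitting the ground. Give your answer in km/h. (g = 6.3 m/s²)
mgh = ½mv² → v = √(2gh) = √(2×6.3×37) = 21.59 m/s = 77.73 km/h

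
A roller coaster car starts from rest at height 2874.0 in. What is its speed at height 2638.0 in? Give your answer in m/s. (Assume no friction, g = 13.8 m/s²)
mgh₁ = ½mv₂² + mgh₂ → v₂ = √(2g(h₁−h₂)) = √(2×13.8×(73−67.01)) = 12.86 m/s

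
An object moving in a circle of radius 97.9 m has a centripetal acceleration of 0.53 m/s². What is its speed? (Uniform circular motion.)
v = √(a_c × r) = √(0.53 × 97.9) = 7.2 m/s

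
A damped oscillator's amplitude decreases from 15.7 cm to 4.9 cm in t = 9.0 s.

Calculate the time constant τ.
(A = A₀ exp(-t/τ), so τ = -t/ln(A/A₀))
A/A₀ = 4.9/15.7 = 0.3121; ln(A/A₀) = -1.164
τ = −t/ln(A/A₀) = −9.0/-1.164 = 7.729 s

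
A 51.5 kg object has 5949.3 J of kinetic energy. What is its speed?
KE = ½mv² → v = √(2KE/m) = √(2×5949.3/51.5) = 15.2 m/s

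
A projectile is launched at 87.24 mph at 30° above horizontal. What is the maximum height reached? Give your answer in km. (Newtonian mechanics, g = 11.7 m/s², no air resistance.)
H = v₀²sin²(θ)/(2g) (with unit conversion) = 0.01625 km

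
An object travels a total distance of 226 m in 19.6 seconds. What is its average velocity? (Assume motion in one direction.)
v_avg = Δd / Δt = 226 / 19.6 = 11.53 m/s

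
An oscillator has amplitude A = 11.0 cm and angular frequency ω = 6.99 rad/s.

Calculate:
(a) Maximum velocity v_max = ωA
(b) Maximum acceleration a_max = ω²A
v_max = ωA = 6.99×0.11 = 0.7689 m/s
a_max = ω²A = 6.99²×0.11 = 5.375 m/s²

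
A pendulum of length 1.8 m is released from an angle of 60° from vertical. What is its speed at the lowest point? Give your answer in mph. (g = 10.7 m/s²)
h = L(1 − cosθ) = 1.8×(1 − cos60°) = 0.9 m
v = √(2gh) = √(2×10.7×0.9) = 4.389 m/s = 9.817 mph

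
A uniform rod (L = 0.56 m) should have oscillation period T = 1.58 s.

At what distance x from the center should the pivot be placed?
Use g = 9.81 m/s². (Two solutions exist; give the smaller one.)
T = 2π√((L²/12 + x²)/(gx)). Let c = T²g/(4π²) = 0.6203.
x² − cx + L²/12 = 0 → x = (c − √(c² − L²/3))/2 = 0.04546 m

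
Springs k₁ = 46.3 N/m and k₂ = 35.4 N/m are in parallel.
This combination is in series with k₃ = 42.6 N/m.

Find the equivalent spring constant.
k₁₂ = k₁ + k₂ = 81.7 N/m (parallel)
1/k_eq = 1/k₁₂ + 1/k₃ → k_eq = 28 N/m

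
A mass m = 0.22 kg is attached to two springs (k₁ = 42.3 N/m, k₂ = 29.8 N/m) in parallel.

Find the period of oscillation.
k_eq = k₁+k₂ = 72.1 N/m
T = 2π√(m/k_eq) = 2π√(0.22/72.1) = 0.3471 s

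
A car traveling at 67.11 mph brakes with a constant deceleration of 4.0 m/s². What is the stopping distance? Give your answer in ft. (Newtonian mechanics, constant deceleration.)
d = v₀² / (2a) (with unit conversion) = 369.1 ft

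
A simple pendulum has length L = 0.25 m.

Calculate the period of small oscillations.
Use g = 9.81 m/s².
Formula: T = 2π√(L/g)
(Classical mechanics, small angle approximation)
T = 2π√(L/g) = 2π√(0.25/9.81) = 1.003 s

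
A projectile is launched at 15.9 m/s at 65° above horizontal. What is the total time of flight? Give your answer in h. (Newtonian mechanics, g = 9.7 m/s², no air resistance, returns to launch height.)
T = 2v₀sin(θ)/g (with unit conversion) = 0.0008253 h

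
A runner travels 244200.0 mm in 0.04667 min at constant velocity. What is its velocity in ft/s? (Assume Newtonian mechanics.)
v = d/t (with unit conversion) = 286.1 ft/s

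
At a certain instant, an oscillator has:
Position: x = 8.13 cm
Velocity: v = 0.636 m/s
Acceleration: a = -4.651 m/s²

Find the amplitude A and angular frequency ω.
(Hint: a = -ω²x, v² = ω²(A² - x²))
a = −ω²x → ω = √(|a|/x) = √(4.651/0.0813) = 7.564 rad/s
v² = ω²(A² − x²) → A = √(x² + v²/ω²) = √(0.0813² + 0.636²/7.564²) = 0.117 m = 11.7 cm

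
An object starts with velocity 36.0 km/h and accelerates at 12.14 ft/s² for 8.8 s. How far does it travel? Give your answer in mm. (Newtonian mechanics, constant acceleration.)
d = v₀t + ½at² (with unit conversion) = 231300.0 mm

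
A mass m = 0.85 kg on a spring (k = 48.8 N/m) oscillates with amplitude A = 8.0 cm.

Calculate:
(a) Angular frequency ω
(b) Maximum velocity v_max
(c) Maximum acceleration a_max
ω = √(k/m) = √(48.8/0.85) = 7.577 rad/s
v_max = ωA = 7.577×0.08 = 0.6062 m/s
a_max = ω²A = 7.577²×0.08 = 4.593 m/s²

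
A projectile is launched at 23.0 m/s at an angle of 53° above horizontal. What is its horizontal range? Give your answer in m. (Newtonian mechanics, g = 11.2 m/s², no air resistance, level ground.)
R = v₀² sin(2θ) / g = 45.4 m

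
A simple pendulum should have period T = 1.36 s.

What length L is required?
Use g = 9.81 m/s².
T = 2π√(L/g) → L = g(T/2π)² = 9.81×(1.36/2π)² = 0.4596 m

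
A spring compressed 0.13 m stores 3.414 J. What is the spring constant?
PE = ½kx² → k = 2PE/x² = 2×3.414/0.13² = 404.0 N/m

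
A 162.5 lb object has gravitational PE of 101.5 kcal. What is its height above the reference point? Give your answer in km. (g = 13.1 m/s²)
PE = mgh → h = PE/(mg) = 4.247e+05 J / (73.71 kg × 13.1 m/s²) = 439.8 m = 0.4398 km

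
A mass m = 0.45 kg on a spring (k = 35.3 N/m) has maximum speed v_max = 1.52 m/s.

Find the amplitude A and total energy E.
½mv²_max = ½kA² → A = v_max√(m/k) = 1.52×√(0.45/35.3) = 0.1716 m = 17.16 cm
E = ½mv²_max = ½×0.45×1.52² = 0.5198 J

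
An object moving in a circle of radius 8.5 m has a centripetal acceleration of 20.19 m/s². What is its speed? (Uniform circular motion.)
v = √(a_c × r) = √(20.19 × 8.5) = 13.1 m/s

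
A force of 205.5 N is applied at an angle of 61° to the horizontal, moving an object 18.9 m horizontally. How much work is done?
W = Fd cosθ = 205.5×18.9×cos(61°) = 1883.0 J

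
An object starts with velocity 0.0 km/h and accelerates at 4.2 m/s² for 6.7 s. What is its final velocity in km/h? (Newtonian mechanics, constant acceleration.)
v = v₀ + at (with unit conversion) = 101.3 km/h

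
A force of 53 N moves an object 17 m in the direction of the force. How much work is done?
W = Fd = 53×17 = 901.0 J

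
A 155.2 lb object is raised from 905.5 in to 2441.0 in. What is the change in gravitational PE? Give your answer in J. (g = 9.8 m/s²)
ΔPE = mg(h₂ − h₁) = 70.4 kg × 9.8 m/s² × (62 − 23) m = 2.691e+04 J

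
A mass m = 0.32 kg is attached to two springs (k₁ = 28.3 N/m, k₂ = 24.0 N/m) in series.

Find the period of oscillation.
k_eq = k₁k₂/(k₁+k₂) = 12.99 N/m
T = 2π√(m/k_eq) = 2π√(0.32/12.99) = 0.9863 s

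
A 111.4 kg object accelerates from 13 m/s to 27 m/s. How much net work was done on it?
W_net = ΔKE = ½m(v₂² − v₁²) = ½×111.4×(27² − 13²) = 31192.0 J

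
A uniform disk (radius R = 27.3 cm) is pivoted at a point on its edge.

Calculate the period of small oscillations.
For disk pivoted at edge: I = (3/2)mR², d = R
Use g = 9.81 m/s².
I/m = (3/2)R² = 0.1118 m²; d = R = 0.273 m
T = 2π√((3/2)R²/(gR)) = 2π√(3R/(2g)) = 1.284 s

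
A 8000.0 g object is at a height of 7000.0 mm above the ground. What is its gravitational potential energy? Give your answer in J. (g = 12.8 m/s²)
PE = mgh = 8 kg × 12.8 m/s² × 7 m = 716.8 J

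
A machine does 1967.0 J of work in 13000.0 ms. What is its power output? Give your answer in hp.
P = W/t = 1967 J / 13 s = 151.3 W = 0.2029 hp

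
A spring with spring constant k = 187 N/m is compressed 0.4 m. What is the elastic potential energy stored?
PE = ½kx² = ½×187×0.4² = 14.96 J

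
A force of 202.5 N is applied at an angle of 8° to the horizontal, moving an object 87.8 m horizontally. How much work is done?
W = Fd cosθ = 202.5×87.8×cos(8°) = 17606.0 J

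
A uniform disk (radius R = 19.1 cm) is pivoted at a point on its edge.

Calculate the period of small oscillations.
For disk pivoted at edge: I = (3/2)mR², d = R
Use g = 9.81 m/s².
I/m = (3/2)R² = 0.05472 m²; d = R = 0.191 m
T = 2π√((3/2)R²/(gR)) = 2π√(3R/(2g)) = 1.074 s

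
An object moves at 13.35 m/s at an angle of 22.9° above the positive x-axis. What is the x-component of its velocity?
vₓ = v cos(θ) = 13.35 × cos(22.9°) = 12.3 m/s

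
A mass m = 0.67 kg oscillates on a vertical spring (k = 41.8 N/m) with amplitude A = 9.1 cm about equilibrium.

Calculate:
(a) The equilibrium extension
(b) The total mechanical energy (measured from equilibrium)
x_eq = mg/k = 0.67×9.81/41.8 = 0.1572 m = 15.72 cm
E = ½kA² = ½×41.8×(0.091)² = 0.1731 J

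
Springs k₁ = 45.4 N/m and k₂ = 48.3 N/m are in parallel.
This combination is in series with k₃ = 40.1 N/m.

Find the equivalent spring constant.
k₁₂ = k₁ + k₂ = 93.7 N/m (parallel)
1/k_eq = 1/k₁₂ + 1/k₃ → k_eq = 28.08 N/m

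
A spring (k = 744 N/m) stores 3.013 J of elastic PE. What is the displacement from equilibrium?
PE = ½kx² → x = √(2PE/k) = √(2×3.013/744) = 0.09 m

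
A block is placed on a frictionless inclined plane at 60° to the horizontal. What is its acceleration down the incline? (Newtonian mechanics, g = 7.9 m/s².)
a = g sin(θ) = 7.9 × sin(60°) = 7.9 × 0.866 = 6.84 m/s²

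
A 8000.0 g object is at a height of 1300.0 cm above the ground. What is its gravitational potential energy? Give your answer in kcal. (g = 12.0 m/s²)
PE = mgh = 8 kg × 12.0 m/s² × 13 m = 1248 J = 0.2983 kcal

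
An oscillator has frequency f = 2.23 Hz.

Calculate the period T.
T = 1/f = 1/2.23 = 0.4484 s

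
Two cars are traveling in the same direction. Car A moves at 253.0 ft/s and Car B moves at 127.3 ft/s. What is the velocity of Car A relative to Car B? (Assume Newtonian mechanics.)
v_rel = v_A - v_B = 253.0 - 127.3 = 125.7 ft/s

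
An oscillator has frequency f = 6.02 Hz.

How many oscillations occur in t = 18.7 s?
n = f×t = 6.02×18.7 = 112.6 oscillations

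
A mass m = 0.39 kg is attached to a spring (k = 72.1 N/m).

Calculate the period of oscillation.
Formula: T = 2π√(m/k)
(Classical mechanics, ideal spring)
T = 2π√(m/k) = 2π√(0.39/72.1) = 0.4621 s; f = 1/T = 2.164 Hz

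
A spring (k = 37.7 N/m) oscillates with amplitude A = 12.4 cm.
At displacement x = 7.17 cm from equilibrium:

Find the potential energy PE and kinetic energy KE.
E_total = ½kA² = ½×37.7×(0.124)² = 0.2898 J
PE = ½kx² = ½×37.7×(0.0717)² = 0.09691 J
KE = E_total − PE = 0.1929 J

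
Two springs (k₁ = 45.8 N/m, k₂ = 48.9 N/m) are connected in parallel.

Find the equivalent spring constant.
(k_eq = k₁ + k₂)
k_eq = k₁ + k₂ = 45.8 + 48.9 = 94.7 N/m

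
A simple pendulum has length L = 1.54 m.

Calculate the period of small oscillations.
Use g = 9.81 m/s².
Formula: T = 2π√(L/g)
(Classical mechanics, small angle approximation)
T = 2π√(L/g) = 2π√(1.54/9.81) = 2.489 s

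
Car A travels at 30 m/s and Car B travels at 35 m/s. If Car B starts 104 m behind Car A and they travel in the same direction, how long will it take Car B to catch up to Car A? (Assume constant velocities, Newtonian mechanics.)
Relative speed: v_rel = 35 - 30 = 5 m/s
Time to catch: t = d₀/v_rel = 104/5 = 20.8 s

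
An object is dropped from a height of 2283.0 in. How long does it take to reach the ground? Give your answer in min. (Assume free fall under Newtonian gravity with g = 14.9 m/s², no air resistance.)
t = √(2h/g) (with unit conversion) = 0.0465 min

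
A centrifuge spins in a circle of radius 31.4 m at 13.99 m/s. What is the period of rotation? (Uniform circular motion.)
T = 2πr/v = 2π×31.4/13.99 = 14.1 s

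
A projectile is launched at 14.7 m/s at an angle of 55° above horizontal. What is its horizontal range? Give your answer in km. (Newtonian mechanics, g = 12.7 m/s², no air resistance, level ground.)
R = v₀² sin(2θ) / g (with unit conversion) = 0.01599 km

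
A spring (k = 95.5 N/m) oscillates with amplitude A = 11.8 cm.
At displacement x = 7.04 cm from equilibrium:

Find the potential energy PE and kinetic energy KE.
E_total = ½kA² = ½×95.5×(0.118)² = 0.6649 J
PE = ½kx² = ½×95.5×(0.0704)² = 0.2367 J
KE = E_total − PE = 0.4282 J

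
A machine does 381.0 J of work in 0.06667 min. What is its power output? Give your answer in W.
P = W/t = 381 J / 4 s = 95.25 W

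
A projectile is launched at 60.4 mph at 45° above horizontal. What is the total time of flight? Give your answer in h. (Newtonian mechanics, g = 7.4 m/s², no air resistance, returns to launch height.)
T = 2v₀sin(θ)/g (with unit conversion) = 0.001433 h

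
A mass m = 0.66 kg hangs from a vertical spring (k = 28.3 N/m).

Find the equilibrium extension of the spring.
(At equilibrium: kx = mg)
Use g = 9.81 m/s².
x_eq = mg/k = 0.66×9.81/28.3 = 0.2288 m = 22.88 cm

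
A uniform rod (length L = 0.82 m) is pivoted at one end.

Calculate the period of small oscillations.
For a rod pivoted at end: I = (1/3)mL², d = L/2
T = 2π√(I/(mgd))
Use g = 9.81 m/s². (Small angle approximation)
I/m = (1/3)L² = 0.2241 m²; d = L/2 = 0.41 m
T = 2π√(I/(mgd)) = 2π√(0.2241/(9.81×0.41)) = 1.483 s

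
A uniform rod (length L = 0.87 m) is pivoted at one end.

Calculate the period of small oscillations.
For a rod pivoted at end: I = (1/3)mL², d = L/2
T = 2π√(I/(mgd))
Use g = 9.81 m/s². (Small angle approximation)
I/m = (1/3)L² = 0.2523 m²; d = L/2 = 0.435 m
T = 2π√(I/(mgd)) = 2π√(0.2523/(9.81×0.435)) = 1.528 s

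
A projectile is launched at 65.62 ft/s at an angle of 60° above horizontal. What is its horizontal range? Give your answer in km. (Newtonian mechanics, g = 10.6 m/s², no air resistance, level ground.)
R = v₀² sin(2θ) / g (with unit conversion) = 0.03268 km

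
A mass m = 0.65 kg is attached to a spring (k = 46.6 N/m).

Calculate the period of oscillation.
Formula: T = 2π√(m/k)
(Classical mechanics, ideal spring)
T = 2π√(m/k) = 2π√(0.65/46.6) = 0.7421 s; f = 1/T = 1.348 Hz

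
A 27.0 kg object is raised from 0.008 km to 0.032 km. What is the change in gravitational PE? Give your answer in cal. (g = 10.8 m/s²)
ΔPE = mg(h₂ − h₁) = 27 kg × 10.8 m/s² × (32 − 8) m = 6998 J = 1673.0 cal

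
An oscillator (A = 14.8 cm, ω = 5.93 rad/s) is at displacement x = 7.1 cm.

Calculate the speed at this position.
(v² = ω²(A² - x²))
v = ω√(A² − x²) = 5.93×√(0.148² − 0.071²) = 0.7701 m/s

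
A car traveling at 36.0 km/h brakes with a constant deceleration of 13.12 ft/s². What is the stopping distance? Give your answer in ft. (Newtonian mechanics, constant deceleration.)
d = v₀² / (2a) (with unit conversion) = 41.02 ft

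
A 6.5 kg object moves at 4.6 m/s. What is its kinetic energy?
KE = ½mv² = ½×6.5×4.6² = 68.77 J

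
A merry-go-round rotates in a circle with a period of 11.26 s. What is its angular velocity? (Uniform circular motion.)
ω = 2π/T = 2π/11.26 = 0.558 rad/s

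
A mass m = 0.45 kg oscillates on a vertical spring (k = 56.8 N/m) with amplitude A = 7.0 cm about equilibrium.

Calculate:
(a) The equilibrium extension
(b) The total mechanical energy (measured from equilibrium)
x_eq = mg/k = 0.45×9.81/56.8 = 0.07772 m = 7.772 cm
E = ½kA² = ½×56.8×(0.07)² = 0.1392 J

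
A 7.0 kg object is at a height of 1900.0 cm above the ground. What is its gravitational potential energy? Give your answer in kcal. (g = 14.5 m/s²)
PE = mgh = 7 kg × 14.5 m/s² × 19 m = 1928 J = 0.4609 kcal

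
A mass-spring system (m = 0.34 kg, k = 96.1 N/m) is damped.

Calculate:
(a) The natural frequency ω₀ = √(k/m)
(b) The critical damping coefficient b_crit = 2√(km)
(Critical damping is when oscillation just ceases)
ω₀ = √(k/m) = √(96.1/0.34) = 16.81 rad/s
b_crit = 2√(km) = 2√(96.1×0.34) = 11.43 kg/s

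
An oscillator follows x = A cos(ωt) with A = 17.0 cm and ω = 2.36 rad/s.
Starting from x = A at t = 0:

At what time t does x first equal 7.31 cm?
cos(ωt) = x/A = 7.31/17.0 = 0.43
ωt = arccos(0.43) = 1.126 rad
t = 1.126/2.36 = 0.4772 s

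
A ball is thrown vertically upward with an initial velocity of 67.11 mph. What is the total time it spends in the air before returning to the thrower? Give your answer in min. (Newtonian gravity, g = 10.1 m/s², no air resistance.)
t_total = 2v₀/g (with unit conversion) = 0.09901 min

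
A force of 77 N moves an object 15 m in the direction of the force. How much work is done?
W = Fd = 77×15 = 1155.0 J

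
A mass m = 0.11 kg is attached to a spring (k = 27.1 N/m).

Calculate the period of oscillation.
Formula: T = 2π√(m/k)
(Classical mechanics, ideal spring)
T = 2π√(m/k) = 2π√(0.11/27.1) = 0.4003 s; f = 1/T = 2.498 Hz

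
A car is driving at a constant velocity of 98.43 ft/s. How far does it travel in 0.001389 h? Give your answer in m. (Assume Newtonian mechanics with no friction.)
d = vt (with unit conversion) = 150.0 m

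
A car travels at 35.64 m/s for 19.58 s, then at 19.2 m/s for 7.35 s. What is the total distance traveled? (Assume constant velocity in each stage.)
d₁ = v₁t₁ = 35.64 × 19.58 = 697.831 m
d₂ = v₂t₂ = 19.2 × 7.35 = 141.12 m
d_total = 697.831 + 141.12 = 838.95 m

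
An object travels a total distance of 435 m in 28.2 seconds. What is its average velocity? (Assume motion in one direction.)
v_avg = Δd / Δt = 435 / 28.2 = 15.43 m/s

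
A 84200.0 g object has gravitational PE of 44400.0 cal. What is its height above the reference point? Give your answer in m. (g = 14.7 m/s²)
PE = mgh → h = PE/(mg) = 1.858e+05 J / (84.2 kg × 14.7 m/s²) = 150.1 m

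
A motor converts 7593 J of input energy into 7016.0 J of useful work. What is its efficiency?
η = W_out/W_in = 7016.0/7593 = 0.924 = 92.4%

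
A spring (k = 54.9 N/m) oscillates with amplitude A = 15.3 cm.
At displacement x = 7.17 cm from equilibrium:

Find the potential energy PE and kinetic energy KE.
E_total = ½kA² = ½×54.9×(0.153)² = 0.6426 J
PE = ½kx² = ½×54.9×(0.0717)² = 0.1411 J
KE = E_total − PE = 0.5015 J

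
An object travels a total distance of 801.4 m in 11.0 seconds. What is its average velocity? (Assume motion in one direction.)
v_avg = Δd / Δt = 801.4 / 11.0 = 72.85 m/s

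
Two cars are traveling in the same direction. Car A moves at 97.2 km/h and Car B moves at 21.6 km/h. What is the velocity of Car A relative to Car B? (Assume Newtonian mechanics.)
v_rel = v_A - v_B = 97.2 - 21.6 = 75.6 km/h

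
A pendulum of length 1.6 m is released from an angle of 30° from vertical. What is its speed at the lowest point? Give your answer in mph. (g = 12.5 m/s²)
h = L(1 − cosθ) = 1.6×(1 − cos30°) = 0.2144 m
v = √(2gh) = √(2×12.5×0.2144) = 2.315 m/s = 5.178 mph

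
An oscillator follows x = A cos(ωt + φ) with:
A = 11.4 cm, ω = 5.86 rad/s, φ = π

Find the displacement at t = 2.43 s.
x = A cos(ωt + φ) = 11.4×cos(5.86×2.43 + π) = 1.168 cm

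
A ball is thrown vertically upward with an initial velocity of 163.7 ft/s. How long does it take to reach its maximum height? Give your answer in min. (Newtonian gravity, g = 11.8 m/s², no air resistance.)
t_up = v₀/g (with unit conversion) = 0.07047 min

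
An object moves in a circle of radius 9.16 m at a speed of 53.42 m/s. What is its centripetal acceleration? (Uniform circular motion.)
a_c = v²/r = 53.42²/9.16 = 2853.7/9.16 = 311.54 m/s²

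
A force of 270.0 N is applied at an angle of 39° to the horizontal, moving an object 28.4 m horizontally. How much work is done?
W = Fd cosθ = 270.0×28.4×cos(39°) = 5959.2 J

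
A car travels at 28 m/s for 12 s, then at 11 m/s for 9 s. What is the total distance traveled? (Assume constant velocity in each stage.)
d₁ = v₁t₁ = 28 × 12 = 336 m
d₂ = v₂t₂ = 11 × 9 = 99 m
d_total = 336 + 99 = 435 m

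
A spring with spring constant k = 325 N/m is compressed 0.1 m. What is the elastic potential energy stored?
PE = ½kx² = ½×325×0.1² = 1.625 J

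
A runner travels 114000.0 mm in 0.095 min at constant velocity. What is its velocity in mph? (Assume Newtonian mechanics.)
v = d/t (with unit conversion) = 44.74 mph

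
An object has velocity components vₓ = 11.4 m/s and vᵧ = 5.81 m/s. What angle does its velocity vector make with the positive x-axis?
θ = arctan(vᵧ/vₓ) = arctan(5.81/11.4) = 27.01°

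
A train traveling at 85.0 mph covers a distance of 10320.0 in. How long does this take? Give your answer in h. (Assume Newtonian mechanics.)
t = d/v (with unit conversion) = 0.001916 h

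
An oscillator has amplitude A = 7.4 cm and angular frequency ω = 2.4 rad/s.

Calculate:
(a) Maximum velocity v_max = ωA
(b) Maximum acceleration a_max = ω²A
v_max = ωA = 2.4×0.074 = 0.1776 m/s
a_max = ω²A = 2.4²×0.074 = 0.4262 m/s²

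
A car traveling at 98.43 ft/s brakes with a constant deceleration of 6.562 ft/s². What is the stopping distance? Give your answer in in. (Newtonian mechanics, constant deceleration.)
d = v₀² / (2a) (with unit conversion) = 8859.0 in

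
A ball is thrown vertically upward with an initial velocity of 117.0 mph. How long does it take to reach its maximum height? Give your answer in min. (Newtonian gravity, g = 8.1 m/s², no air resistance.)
t_up = v₀/g (with unit conversion) = 0.1076 min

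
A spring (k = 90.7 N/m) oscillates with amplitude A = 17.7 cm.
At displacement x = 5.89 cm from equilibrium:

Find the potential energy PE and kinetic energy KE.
E_total = ½kA² = ½×90.7×(0.177)² = 1.421 J
PE = ½kx² = ½×90.7×(0.0589)² = 0.1573 J
KE = E_total − PE = 1.263 J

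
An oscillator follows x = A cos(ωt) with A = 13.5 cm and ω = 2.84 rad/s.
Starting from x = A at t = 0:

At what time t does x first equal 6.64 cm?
cos(ωt) = x/A = 6.64/13.5 = 0.4919
ωt = arccos(0.4919) = 1.057 rad
t = 1.057/2.84 = 0.372 s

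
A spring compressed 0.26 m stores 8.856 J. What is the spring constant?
PE = ½kx² → k = 2PE/x² = 2×8.856/0.26² = 262.0 N/m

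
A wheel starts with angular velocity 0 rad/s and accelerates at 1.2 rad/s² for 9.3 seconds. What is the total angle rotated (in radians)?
θ = ω₀t + ½αt² = 0×9.3 + ½×1.2×9.3² = 51.89 rad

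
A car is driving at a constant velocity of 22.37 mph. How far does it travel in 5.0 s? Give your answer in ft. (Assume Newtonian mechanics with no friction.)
d = vt (with unit conversion) = 164.0 ft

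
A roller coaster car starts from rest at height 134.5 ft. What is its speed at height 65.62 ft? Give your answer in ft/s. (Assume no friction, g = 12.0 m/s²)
mgh₁ = ½mv₂² + mgh₂ → v₂ = √(2g(h₁−h₂)) = √(2×12.0×(41−20)) = 22.45 m/s = 73.65 ft/s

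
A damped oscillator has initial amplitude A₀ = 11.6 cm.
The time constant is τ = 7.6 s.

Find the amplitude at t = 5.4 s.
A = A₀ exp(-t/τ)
A = A₀ exp(−t/τ) = 11.6×exp(−5.4/7.6) = 5.7 cm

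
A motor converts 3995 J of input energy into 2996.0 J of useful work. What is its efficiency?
η = W_out/W_in = 2996.0/3995 = 0.7499 = 74.99%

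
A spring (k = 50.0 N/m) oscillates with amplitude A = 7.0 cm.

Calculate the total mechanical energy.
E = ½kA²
E = ½kA² = ½×50.0×(0.07)² = 0.1225 J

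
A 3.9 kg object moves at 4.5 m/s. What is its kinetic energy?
KE = ½mv² = ½×3.9×4.5² = 39.4875 J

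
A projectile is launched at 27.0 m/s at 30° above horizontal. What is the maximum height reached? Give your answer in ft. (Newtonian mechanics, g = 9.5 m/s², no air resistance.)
H = v₀²sin²(θ)/(2g) (with unit conversion) = 31.47 ft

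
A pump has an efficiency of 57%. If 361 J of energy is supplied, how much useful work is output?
W_out = η × W_in = 0.57 × 361 = 205.77 J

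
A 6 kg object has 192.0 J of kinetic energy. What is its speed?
KE = ½mv² → v = √(2KE/m) = √(2×192.0/6) = 8.0 m/s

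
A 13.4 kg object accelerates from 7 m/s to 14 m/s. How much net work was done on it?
W_net = ΔKE = ½m(v₂² − v₁²) = ½×13.4×(14² − 7²) = 984.9 J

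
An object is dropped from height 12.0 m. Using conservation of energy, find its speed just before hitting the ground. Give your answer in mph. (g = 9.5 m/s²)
mgh = ½mv² → v = √(2gh) = √(2×9.5×12) = 15.1 m/s = 33.78 mph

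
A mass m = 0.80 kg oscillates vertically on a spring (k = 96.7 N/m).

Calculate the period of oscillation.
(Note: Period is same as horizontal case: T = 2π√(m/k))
T = 2π√(m/k) = 2π√(0.8/96.7) = 0.5715 s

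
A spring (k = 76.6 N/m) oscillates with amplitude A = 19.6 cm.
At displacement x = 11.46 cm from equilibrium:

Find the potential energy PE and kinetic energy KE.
E_total = ½kA² = ½×76.6×(0.196)² = 1.471 J
PE = ½kx² = ½×76.6×(0.1146)² = 0.503 J
KE = E_total − PE = 0.9683 J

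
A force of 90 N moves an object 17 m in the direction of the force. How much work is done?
W = Fd = 90×17 = 1530.0 J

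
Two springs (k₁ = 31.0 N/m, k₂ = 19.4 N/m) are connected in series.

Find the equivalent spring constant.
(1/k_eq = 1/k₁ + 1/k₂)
1/k_eq = 1/31.0 + 1/19.4 = 0.083804; k_eq = 11.93 N/m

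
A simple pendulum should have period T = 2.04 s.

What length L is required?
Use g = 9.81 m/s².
T = 2π√(L/g) → L = g(T/2π)² = 9.81×(2.04/2π)² = 1.034 m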